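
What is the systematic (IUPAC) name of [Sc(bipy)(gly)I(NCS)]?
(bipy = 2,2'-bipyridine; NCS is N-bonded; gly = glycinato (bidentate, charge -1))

There is no counter-ion, so the complex is neutral overall.
Ligand charges: 1×2,2'-bipyridine (neutral), 1×isothiocyanato (-1 each), 1×iodo (-1 each), 1×glycinato (-1 each); total -3. So Sc + (-3) = 0, giving Sc = +3.
Ligands are named alphabetically: bipyridine before glycinato before iodo before isothiocyanato.

(2,2'-bipyridine)(glycinato)iodoisothiocyanatoscandium(III)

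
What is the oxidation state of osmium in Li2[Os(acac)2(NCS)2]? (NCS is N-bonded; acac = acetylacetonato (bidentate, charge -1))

+2

2 lithium outside the brackets (+1 each) → the complex ion is 2−.
Ligand charges: 2×NCS = -2; 2×acac = -2; sum -4.
Os + (-4) = 2− ⇒ Os is +2.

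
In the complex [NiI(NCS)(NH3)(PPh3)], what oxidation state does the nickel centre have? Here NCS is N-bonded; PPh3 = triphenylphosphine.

+2

No counter-ion: the bracketed complex is neutral.
Ligand charges: 1×NCS = -1; 1×NH3 neutral; 1×PPh3 neutral; 1×I = -1; sum -2.
Ni + (-2) = 0 ⇒ Ni is +2.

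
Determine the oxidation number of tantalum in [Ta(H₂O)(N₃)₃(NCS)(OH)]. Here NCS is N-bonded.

No counter-ion: the bracketed complex is neutral.
Ligand charges: 1×NCS = -1; 1×OH = -1; 3×N3 = -3; 1×H2O neutral; sum -5.
Ta + (-5) = 0 ⇒ Ta is +5.

+5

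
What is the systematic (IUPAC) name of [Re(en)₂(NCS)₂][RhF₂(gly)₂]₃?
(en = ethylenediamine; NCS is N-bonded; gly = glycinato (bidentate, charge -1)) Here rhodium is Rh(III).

bis(ethylenediamine)diisothiocyanatorhenium(V) difluorobis(glycinato)rhodate(III)

Both ions are complex: the cation is named first with the plain metal name, the anion second with the -ate form; each ion's ligands are alphabetised independently.
Rh is given as +3; the anion's ligand charges sum to -4, so the complex anion is 1−.
With 3 anions per cation, the cation must be 3×1 = 3+.
Cation: ligand charges sum to -2; for the ion to be 3+, Re = +5.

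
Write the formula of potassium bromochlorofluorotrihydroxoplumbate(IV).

Ligands: 1 fluoro (F, -1), 3 hydroxo (OH, -1), 1 chloro (Cl, -1), 1 bromo (Br, -1). Ligand charge sum = -6.
With Pb in oxidation state +4, the complex ion is [Pb...]^2−.
Charge balance with potassium (+1) requires 1 complex ion per 2 potassium.

K2[PbBrClF(OH)3]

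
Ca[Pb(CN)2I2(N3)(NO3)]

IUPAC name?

calcium azidodicyanodiiodonitratoplumbate(IV)

The 1 calcium counter-ion carries a total charge of +2, so each complex ion is 2−.
Ligand charges: 1×nitrato (-1 each), 1×azido (-1 each), 2×cyano (-1 each), 2×iodo (-1 each); total -6. So Pb + (-6) = 2−, giving Pb = +4.
The complex ion is anionic, so lead takes the -ate form plumbate(IV).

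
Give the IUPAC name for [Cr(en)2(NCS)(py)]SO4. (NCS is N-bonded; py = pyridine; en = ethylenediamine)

bis(ethylenediamine)isothiocyanato(pyridine)chromium(III) sulfate

The 1 sulfate counter-ion carries a total charge of -2, so each complex ion is 2+.
Ligand charges: 1×isothiocyanato (-1 each), 1×pyridine (neutral), 2×ethylenediamine (neutral); total -1. So Cr + (-1) = 2+, giving Cr = +3.
Ligands are named alphabetically: ethylenediamine before isothiocyanato before pyridine.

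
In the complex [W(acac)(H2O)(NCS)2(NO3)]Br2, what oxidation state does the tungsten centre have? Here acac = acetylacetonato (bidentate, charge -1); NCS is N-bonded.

2 bromide outside the brackets (-1 each) → the complex ion is 2+.
Ligand charges: 1×H2O neutral; 1×acac = -1; 2×NCS = -2; 1×NO3 = -1; sum -4.
W + (-4) = 2+ ⇒ W is +6.

+6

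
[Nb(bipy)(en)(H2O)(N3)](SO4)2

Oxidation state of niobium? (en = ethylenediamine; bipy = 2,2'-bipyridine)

2 sulfate outside the brackets (-2 each) → the complex ion is 4+.
Ligand charges: 1×en neutral; 1×bipy neutral; 1×N3 = -1; 1×H2O neutral; sum -1.
Nb + (-1) = 4+ ⇒ Nb is +5.

+5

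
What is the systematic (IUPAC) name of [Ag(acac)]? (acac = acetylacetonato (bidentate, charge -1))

(acetylacetonato)silver(I)

There is no counter-ion, so the complex is neutral overall.
Ligand charges: 1×acetylacetonato (-1 each); total -1. So Ag + (-1) = 0, giving Ag = +1.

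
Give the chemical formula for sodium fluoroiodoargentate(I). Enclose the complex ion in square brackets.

Na[AgFI]

Ligands: 1 fluoro (F, -1), 1 iodo (I, -1). Ligand charge sum = -2.
With Ag in oxidation state +1, the complex ion is [Ag...]^1−.
Charge balance with sodium (+1) requires 1 complex ion per 1 sodium.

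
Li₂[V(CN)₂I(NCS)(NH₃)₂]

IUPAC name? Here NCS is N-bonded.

The 2 lithium counter-ions carry a total charge of +2, so each complex ion is 2−.
Ligand charges: 1×isothiocyanato (-1 each), 2×ammine (neutral), 1×iodo (-1 each), 2×cyano (-1 each); total -4. So V + (-4) = 2−, giving V = +2.
Ligands are named alphabetically: ammine before cyano before iodo before isothiocyanato.
The complex ion is anionic, so vanadium takes the -ate form vanadate(II).

lithium diamminedicyanoiodoisothiocyanatovanadate(II)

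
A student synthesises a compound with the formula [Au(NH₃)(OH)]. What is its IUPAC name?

amminehydroxogold(I)

There is no counter-ion, so the complex is neutral overall.
Ligand charges: 1×ammine (neutral), 1×hydroxo (-1 each); total -1. So Au + (-1) = 0, giving Au = +1.
Ligands are named alphabetically: ammine before hydroxo.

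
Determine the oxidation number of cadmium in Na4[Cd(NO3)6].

+2

4 sodium outside the brackets (+1 each) → the complex ion is 4−.
Ligand charges: 6×NO3 = -6; sum -6.
Cd + (-6) = 4− ⇒ Cd is +2.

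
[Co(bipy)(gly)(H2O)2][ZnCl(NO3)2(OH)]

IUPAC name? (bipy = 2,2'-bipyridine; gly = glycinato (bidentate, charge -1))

diaqua(2,2'-bipyridine)(glycinato)cobalt(III) chlorohydroxodinitratozincate(II)

Zinc is always +2 in its complexes; the anion's ligand charges sum to -4, so the complex anion is 2−.
A 1:1 salt means the cation carries the equal and opposite charge, 2+.
Cation: ligand charges sum to -1; for the ion to be 2+, Co = +3.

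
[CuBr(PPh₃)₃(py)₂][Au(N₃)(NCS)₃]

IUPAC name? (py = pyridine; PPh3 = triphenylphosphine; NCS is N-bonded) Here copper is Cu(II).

Both ions are complex: the cation is named first with the plain metal name, the anion second with the -ate form; each ion's ligands are alphabetised independently.
Cu is given as +2; the cation's ligand charges sum to -1, so the complex cation is 1+.
A 1:1 salt means the anion carries the equal and opposite charge, 1−.
Anion: ligand charges sum to -4; for the ion to be 1−, Au = +3.

bromobis(pyridine)tris(triphenylphosphine)copper(II) azidotriisothiocyanatoaurate(III)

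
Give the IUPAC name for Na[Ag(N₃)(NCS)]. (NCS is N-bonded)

sodium azidoisothiocyanatoargentate(I)

The 1 sodium counter-ion carries a total charge of +1, so each complex ion is 1−.
Ligand charges: 1×isothiocyanato (-1 each), 1×azido (-1 each); total -2. So Ag + (-2) = 1−, giving Ag = +1.
Ligands are named alphabetically: azido before isothiocyanato.
The complex ion is anionic, so silver takes the -ate form argentate(I).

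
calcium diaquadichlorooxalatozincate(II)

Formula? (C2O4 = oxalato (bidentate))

Ligands: 2 aqua (H2O, neutral), 2 chloro (Cl, -1), 1 oxalato (C2O4, -2). Ligand charge sum = -4.
With Zn in oxidation state +2, the complex ion is [Zn...]^2−.
Charge balance with calcium (+2) requires 1 complex ion per 1 calcium.

Ca[Zn(C2O4)Cl2(H2O)2]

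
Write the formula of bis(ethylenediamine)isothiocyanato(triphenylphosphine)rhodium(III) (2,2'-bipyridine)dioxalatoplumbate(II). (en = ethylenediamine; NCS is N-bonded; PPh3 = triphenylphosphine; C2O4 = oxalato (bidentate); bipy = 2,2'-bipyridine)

Cation [Rh…]: ligand charges -1, Rh(III) ⇒ ion charge 2+.
Anion [Pb…]: ligand charges -4, Pb(II) ⇒ ion charge 2−.
One 2+ cation balances one 2− anion.

[Rh(en)2(NCS)(PPh3)][Pb(bipy)(C2O4)2]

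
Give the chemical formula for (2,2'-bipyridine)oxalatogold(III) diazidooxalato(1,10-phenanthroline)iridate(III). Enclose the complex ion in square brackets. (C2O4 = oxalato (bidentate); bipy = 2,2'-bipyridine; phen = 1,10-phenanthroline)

[Au(bipy)(C2O4)][Ir(C2O4)(N3)2(phen)]

Cation [Au…]: ligand charges -2, Au(III) ⇒ ion charge 1+.
Anion [Ir…]: ligand charges -4, Ir(III) ⇒ ion charge 1−.
One 1+ cation balances one 1− anion.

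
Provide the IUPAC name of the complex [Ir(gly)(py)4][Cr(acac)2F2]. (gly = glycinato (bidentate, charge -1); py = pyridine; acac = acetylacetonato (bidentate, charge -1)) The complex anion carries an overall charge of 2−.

Both ions are complex: the cation is named first with the plain metal name, the anion second with the -ate form; each ion's ligands are alphabetised independently.
The complex anion is given as 2−; its ligand charges sum to -4, so Cr = +2.
A 1:1 salt means the cation carries the equal and opposite charge, 2+.
Cation: ligand charges sum to -1; for the ion to be 2+, Ir = +3.

(glycinato)tetrakis(pyridine)iridium(III) bis(acetylacetonato)difluorochromate(II)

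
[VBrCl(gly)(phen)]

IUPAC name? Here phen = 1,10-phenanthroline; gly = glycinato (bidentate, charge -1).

There is no counter-ion, so the complex is neutral overall.
Ligand charges: 1×1,10-phenanthroline (neutral), 1×glycinato (-1 each), 1×chloro (-1 each), 1×bromo (-1 each); total -3. So V + (-3) = 0, giving V = +3.
Ligands are named alphabetically: bromo before chloro before glycinato before phenanthroline.

bromochloro(glycinato)(1,10-phenanthroline)vanadium(III)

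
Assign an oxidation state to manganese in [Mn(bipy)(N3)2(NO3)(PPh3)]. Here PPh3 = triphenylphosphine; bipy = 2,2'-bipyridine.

No counter-ion: the bracketed complex is neutral.
Ligand charges: 2×N3 = -2; 1×NO3 = -1; 1×PPh3 neutral; 1×bipy neutral; sum -3.
Mn + (-3) = 0 ⇒ Mn is +3.

+3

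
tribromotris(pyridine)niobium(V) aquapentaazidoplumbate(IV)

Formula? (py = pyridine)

[NbBr3(py)3][Pb(H2O)(N3)5]2

Cation [Nb…]: ligand charges -3, Nb(V) ⇒ ion charge 2+.
Anion [Pb…]: ligand charges -5, Pb(IV) ⇒ ion charge 1−.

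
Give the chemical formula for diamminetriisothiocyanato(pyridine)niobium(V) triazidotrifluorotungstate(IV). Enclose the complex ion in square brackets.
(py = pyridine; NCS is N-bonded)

Cation [Nb…]: ligand charges -3, Nb(V) ⇒ ion charge 2+.
Anion [W…]: ligand charges -6, W(IV) ⇒ ion charge 2−.

[Nb(NCS)3(NH3)2(py)][WF3(N3)3]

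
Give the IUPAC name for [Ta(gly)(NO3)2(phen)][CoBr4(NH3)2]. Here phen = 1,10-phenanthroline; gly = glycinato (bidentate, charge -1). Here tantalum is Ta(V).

Both ions are complex: the cation is named first with the plain metal name, the anion second with the -ate form; each ion's ligands are alphabetised independently.
Ta is given as +5; the cation's ligand charges sum to -3, so the complex cation is 2+.
A 1:1 salt means the anion carries the equal and opposite charge, 2−.
Anion: ligand charges sum to -4; for the ion to be 2−, Co = +2.

(glycinato)dinitrato(1,10-phenanthroline)tantalum(V) diamminetetrabromocobaltate(II)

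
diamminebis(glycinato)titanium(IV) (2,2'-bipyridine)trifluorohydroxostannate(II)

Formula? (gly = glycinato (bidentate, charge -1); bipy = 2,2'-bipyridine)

[Ti(gly)2(NH3)2][Sn(bipy)F3(OH)]

Cation [Ti…]: ligand charges -2, Ti(IV) ⇒ ion charge 2+.
Anion [Sn…]: ligand charges -4, Sn(II) ⇒ ion charge 2−.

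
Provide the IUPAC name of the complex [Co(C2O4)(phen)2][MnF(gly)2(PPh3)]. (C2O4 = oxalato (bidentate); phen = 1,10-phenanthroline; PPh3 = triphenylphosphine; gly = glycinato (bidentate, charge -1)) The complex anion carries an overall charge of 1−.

The complex anion is given as 1−; its ligand charges sum to -3, so Mn = +2.
A 1:1 salt means the cation carries the equal and opposite charge, 1+.
Cation: ligand charges sum to -2; for the ion to be 1+, Co = +3.

oxalatobis(1,10-phenanthroline)cobalt(III) fluorobis(glycinato)(triphenylphosphine)manganate(II)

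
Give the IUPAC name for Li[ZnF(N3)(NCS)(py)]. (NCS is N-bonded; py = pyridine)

lithium azidofluoroisothiocyanato(pyridine)zincate(II)

The 1 lithium counter-ion carries a total charge of +1, so each complex ion is 1−.
Ligand charges: 1×isothiocyanato (-1 each), 1×pyridine (neutral), 1×azido (-1 each), 1×fluoro (-1 each); total -3. So Zn + (-3) = 1−, giving Zn = +2.
Ligands are named alphabetically: azido before fluoro before isothiocyanato before pyridine.
The complex ion is anionic, so zinc takes the -ate form zincate(II).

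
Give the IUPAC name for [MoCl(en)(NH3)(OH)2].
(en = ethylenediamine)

amminechloro(ethylenediamine)dihydroxomolybdenum(III)

There is no counter-ion, so the complex is neutral overall.
Ligand charges: 2×hydroxo (-1 each), 1×chloro (-1 each), 1×ammine (neutral), 1×ethylenediamine (neutral); total -3. So Mo + (-3) = 0, giving Mo = +3.
Ligands are named alphabetically: ammine before chloro before ethylenediamine before hydroxo.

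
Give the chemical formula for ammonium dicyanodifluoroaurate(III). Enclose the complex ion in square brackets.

Ligands: 2 cyano (CN, -1), 2 fluoro (F, -1). Ligand charge sum = -4.
With Au in oxidation state +3, the complex ion is [Au...]^1−.
Charge balance with ammonium (+1) requires 1 complex ion per 1 ammonium.

NH4[Au(CN)2F2]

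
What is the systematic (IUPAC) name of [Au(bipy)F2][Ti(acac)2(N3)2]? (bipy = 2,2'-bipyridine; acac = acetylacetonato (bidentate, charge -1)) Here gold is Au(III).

Both ions are complex: the cation is named first with the plain metal name, the anion second with the -ate form; each ion's ligands are alphabetised independently.
Au is given as +3; the cation's ligand charges sum to -2, so the complex cation is 1+.
A 1:1 salt means the anion carries the equal and opposite charge, 1−.
Anion: ligand charges sum to -4; for the ion to be 1−, Ti = +3.

(2,2'-bipyridine)difluorogold(III) bis(acetylacetonato)diazidotitanate(III)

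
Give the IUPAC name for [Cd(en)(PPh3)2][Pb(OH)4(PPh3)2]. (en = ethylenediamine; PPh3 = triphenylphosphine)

Both ions are complex: the cation is named first with the plain metal name, the anion second with the -ate form; each ion's ligands are alphabetised independently.
Cadmium is always +2 in its complexes; the cation's ligand charges sum to 0, so the complex cation is 2+.
A 1:1 salt means the anion carries the equal and opposite charge, 2−.
Anion: ligand charges sum to -4; for the ion to be 2−, Pb = +2.

(ethylenediamine)bis(triphenylphosphine)cadmium(II) tetrahydroxobis(triphenylphosphine)plumbate(II)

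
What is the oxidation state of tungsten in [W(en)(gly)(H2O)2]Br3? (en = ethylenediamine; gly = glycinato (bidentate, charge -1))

3 bromide outside the brackets (-1 each) → the complex ion is 3+.
Ligand charges: 1×en neutral; 2×H2O neutral; 1×gly = -1; sum -1.
W + (-1) = 3+ ⇒ W is +4.

+4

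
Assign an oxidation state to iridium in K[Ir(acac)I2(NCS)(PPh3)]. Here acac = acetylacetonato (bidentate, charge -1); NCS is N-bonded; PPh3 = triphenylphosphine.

+3

1 potassium outside the brackets (+1 each) → the complex ion is 1−.
Ligand charges: 1×acac = -1; 1×NCS = -1; 1×PPh3 neutral; 2×I = -2; sum -4.
Ir + (-4) = 1− ⇒ Ir is +3.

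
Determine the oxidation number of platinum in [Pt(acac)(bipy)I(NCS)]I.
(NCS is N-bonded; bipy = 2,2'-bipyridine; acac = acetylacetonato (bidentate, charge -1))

+4

1 iodide outside the brackets (-1 each) → the complex ion is 1+.
Ligand charges: 1×NCS = -1; 1×bipy neutral; 1×acac = -1; 1×I = -1; sum -3.
Pt + (-3) = 1+ ⇒ Pt is +4.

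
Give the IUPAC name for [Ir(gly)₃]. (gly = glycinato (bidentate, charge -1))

tris(glycinato)iridium(III)

There is no counter-ion, so the complex is neutral overall.
Ligand charges: 3×glycinato (-1 each); total -3. So Ir + (-3) = 0, giving Ir = +3.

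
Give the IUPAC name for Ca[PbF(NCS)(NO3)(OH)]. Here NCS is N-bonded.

The 1 calcium counter-ion carries a total charge of +2, so each complex ion is 2−.
Ligand charges: 1×fluoro (-1 each), 1×nitrato (-1 each), 1×isothiocyanato (-1 each), 1×hydroxo (-1 each); total -4. So Pb + (-4) = 2−, giving Pb = +2.
The complex ion is anionic, so lead takes the -ate form plumbate(II).

calcium fluorohydroxoisothiocyanatonitratoplumbate(II)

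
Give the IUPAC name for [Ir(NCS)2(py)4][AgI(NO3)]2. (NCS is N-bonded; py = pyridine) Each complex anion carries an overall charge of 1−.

The complex anion is given as 1−; its ligand charges sum to -2, so Ag = +1.
With 2 anions per cation, the cation must be 2×1 = 2+.
Cation: ligand charges sum to -2; for the ion to be 2+, Ir = +4.

diisothiocyanatotetrakis(pyridine)iridium(IV) iodonitratoargentate(I)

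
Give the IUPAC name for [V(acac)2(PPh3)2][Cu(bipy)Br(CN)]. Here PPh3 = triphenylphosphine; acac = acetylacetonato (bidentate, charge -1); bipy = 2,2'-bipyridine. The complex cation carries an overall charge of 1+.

bis(acetylacetonato)bis(triphenylphosphine)vanadium(III) (2,2'-bipyridine)bromocyanocuprate(I)

Both ions are complex: the cation is named first with the plain metal name, the anion second with the -ate form; each ion's ligands are alphabetised independently.
The complex cation is given as 1+; its ligand charges sum to -2, so V = +3.
A 1:1 salt means the anion carries the equal and opposite charge, 1−.
Anion: ligand charges sum to -2; for the ion to be 1−, Cu = +1.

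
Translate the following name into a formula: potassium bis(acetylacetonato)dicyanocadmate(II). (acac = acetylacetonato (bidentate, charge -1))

K2[Cd(acac)2(CN)2]

Ligands: 2 cyano (CN, -1), 2 acetylacetonato (acac, -1). Ligand charge sum = -4.
Charge balance with potassium (+1) requires 1 complex ion per 2 potassium.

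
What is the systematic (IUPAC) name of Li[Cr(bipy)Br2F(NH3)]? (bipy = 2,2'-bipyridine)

lithium ammine(2,2'-bipyridine)dibromofluorochromate(II)

The 1 lithium counter-ion carries a total charge of +1, so each complex ion is 1−.
Ligand charges: 1×ammine (neutral), 1×2,2'-bipyridine (neutral), 1×fluoro (-1 each), 2×bromo (-1 each); total -3. So Cr + (-3) = 1−, giving Cr = +2.
The complex ion is anionic, so chromium takes the -ate form chromate(II).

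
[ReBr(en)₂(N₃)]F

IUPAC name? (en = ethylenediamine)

azidobromobis(ethylenediamine)rhenium(III) fluoride

The 1 fluoride counter-ion carries a total charge of -1, so each complex ion is 1+.
Ligand charges: 2×ethylenediamine (neutral), 1×bromo (-1 each), 1×azido (-1 each); total -2. So Re + (-2) = 1+, giving Re = +3.
Ligands are named alphabetically: azido before bromo before ethylenediamine.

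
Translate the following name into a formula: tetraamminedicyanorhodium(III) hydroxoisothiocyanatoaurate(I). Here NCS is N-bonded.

[Rh(CN)2(NH3)4][Au(NCS)(OH)]

Cation [Rh…]: ligand charges -2, Rh(III) ⇒ ion charge 1+.
Anion [Au…]: ligand charges -2, Au(I) ⇒ ion charge 1−.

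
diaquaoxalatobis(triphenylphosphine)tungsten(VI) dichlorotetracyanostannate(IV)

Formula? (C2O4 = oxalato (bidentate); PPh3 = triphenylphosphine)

[W(C2O4)(H2O)2(PPh3)2][SnCl2(CN)4]2

Cation [W…]: ligand charges -2, W(VI) ⇒ ion charge 4+.
Anion [Sn…]: ligand charges -6, Sn(IV) ⇒ ion charge 2−.
One 4+ cation requires 2 of the 2− anion.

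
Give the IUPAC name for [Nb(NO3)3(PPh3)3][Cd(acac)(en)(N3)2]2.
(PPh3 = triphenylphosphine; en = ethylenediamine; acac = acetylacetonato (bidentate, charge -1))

Cadmium is always +2 in its complexes; the anion's ligand charges sum to -3, so the complex anion is 1−.
With 2 anions per cation, the cation must be 2×1 = 2+.
Cation: ligand charges sum to -3; for the ion to be 2+, Nb = +5.

trinitratotris(triphenylphosphine)niobium(V) (acetylacetonato)diazido(ethylenediamine)cadmate(II)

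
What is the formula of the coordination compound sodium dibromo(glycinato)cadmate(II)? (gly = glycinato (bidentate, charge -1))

Ligands: 1 glycinato (gly, -1), 2 bromo (Br, -1). Ligand charge sum = -3.
With Cd in oxidation state +2, the complex ion is [Cd...]^1−.
Charge balance with sodium (+1) requires 1 complex ion per 1 sodium.

Na[CdBr2(gly)]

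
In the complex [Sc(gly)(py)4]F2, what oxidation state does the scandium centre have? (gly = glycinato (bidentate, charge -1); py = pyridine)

+3

2 fluoride outside the brackets (-1 each) → the complex ion is 2+.
Ligand charges: 1×gly = -1; 4×py neutral; sum -1.
Sc + (-1) = 2+ ⇒ Sc is +3.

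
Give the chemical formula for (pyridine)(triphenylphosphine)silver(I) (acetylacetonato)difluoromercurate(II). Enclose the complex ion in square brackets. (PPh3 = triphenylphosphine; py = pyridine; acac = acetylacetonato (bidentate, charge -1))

Cation [Ag…]: ligand charges 0, Ag(I) ⇒ ion charge 1+.
Anion [Hg…]: ligand charges -3, Hg(II) ⇒ ion charge 1−.
One 1+ cation balances one 1− anion.

[Ag(PPh3)(py)][Hg(acac)F2]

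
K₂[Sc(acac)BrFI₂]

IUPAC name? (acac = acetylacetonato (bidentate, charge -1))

The 2 potassium counter-ions carry a total charge of +2, so each complex ion is 2−.
Ligand charges: 1×fluoro (-1 each), 2×iodo (-1 each), 1×bromo (-1 each), 1×acetylacetonato (-1 each); total -5. So Sc + (-5) = 2−, giving Sc = +3.
The complex ion is anionic, so scandium takes the -ate form scandate(III).

potassium (acetylacetonato)bromofluorodiiodoscandate(III)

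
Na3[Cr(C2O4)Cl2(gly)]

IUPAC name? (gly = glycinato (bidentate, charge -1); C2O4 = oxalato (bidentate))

The 3 sodium counter-ions carry a total charge of +3, so each complex ion is 3−.
Ligand charges: 1×glycinato (-1 each), 2×chloro (-1 each), 1×oxalato (-2 each); total -5. So Cr + (-5) = 3−, giving Cr = +2.
Ligands are named alphabetically: chloro before glycinato before oxalato.
The complex ion is anionic, so chromium takes the -ate form chromate(II).

sodium dichloro(glycinato)oxalatochromate(II)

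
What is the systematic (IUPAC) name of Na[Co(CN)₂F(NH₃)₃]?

The 1 sodium counter-ion carries a total charge of +1, so each complex ion is 1−.
Ligand charges: 2×cyano (-1 each), 3×ammine (neutral), 1×fluoro (-1 each); total -3. So Co + (-3) = 1−, giving Co = +2.
Ligands are named alphabetically: ammine before cyano before fluoro.
The complex ion is anionic, so cobalt takes the -ate form cobaltate(II).

sodium triamminedicyanofluorocobaltate(II)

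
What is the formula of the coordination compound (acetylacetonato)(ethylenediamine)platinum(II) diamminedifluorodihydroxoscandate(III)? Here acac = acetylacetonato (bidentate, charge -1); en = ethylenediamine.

Cation [Pt…]: ligand charges -1, Pt(II) ⇒ ion charge 1+.
Anion [Sc…]: ligand charges -4, Sc(III) ⇒ ion charge 1−.
One 1+ cation balances one 1− anion.

[Pt(acac)(en)][ScF2(NH3)2(OH)2]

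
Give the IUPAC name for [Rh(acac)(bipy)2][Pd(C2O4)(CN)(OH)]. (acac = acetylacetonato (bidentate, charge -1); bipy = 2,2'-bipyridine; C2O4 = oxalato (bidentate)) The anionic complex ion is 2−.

(acetylacetonato)bis(2,2'-bipyridine)rhodium(III) cyanohydroxooxalatopalladate(II)

Both ions are complex: the cation is named first with the plain metal name, the anion second with the -ate form; each ion's ligands are alphabetised independently.
The complex anion is given as 2−; its ligand charges sum to -4, so Pd = +2.
A 1:1 salt means the cation carries the equal and opposite charge, 2+.
Cation: ligand charges sum to -1; for the ion to be 2+, Rh = +3.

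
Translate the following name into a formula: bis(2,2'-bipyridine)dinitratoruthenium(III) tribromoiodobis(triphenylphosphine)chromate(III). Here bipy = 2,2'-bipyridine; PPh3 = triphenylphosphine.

[Ru(bipy)2(NO3)2][CrBr3I(PPh3)2]

Cation [Ru…]: ligand charges -2, Ru(III) ⇒ ion charge 1+.
Anion [Cr…]: ligand charges -4, Cr(III) ⇒ ion charge 1−.
One 1+ cation balances one 1− anion.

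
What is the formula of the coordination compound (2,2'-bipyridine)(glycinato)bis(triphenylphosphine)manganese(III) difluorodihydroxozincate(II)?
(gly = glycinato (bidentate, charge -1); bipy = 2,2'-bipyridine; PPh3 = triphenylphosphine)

[Mn(bipy)(gly)(PPh3)2][ZnF2(OH)2]

Cation [Mn…]: ligand charges -1, Mn(III) ⇒ ion charge 2+.
Anion [Zn…]: ligand charges -4, Zn(II) ⇒ ion charge 2−.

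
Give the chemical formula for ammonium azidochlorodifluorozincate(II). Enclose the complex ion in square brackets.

Ligands: 2 fluoro (F, -1), 1 chloro (Cl, -1), 1 azido (N3, -1). Ligand charge sum = -4.
With Zn in oxidation state +2, the complex ion is [Zn...]^2−.
Charge balance with ammonium (+1) requires 1 complex ion per 2 ammonium.

(NH4)2[ZnClF2(N3)]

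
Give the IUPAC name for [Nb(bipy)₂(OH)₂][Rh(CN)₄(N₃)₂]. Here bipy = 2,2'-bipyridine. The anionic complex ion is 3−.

Both ions are complex: the cation is named first with the plain metal name, the anion second with the -ate form; each ion's ligands are alphabetised independently.
The complex anion is given as 3−; its ligand charges sum to -6, so Rh = +3.
A 1:1 salt means the cation carries the equal and opposite charge, 3+.
Cation: ligand charges sum to -2; for the ion to be 3+, Nb = +5.

bis(2,2'-bipyridine)dihydroxoniobium(V) diazidotetracyanorhodate(III)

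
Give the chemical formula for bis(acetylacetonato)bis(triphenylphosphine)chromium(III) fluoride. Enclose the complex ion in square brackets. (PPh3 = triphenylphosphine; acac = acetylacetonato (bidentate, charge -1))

[Cr(acac)2(PPh3)2]F

Ligands: 2 triphenylphosphine (PPh3, neutral), 2 acetylacetonato (acac, -1). Ligand charge sum = -2.
Charge balance with fluoride (-1) requires 1 complex ion per 1 fluoride.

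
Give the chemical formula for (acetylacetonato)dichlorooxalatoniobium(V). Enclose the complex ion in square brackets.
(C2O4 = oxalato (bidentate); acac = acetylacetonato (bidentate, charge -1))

[Nb(acac)(C2O4)Cl2]

Ligands: 2 chloro (Cl, -1), 1 oxalato (C2O4, -2), 1 acetylacetonato (acac, -1). Ligand charge sum = -5.
With Nb in oxidation state +5, the complex ion is [Nb...].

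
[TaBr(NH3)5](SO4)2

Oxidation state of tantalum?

2 sulfate outside the brackets (-2 each) → the complex ion is 4+.
Ligand charges: 5×NH3 neutral; 1×Br = -1; sum -1.
Ta + (-1) = 4+ ⇒ Ta is +5.

+5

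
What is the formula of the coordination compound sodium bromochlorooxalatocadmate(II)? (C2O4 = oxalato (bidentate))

Ligands: 1 bromo (Br, -1), 1 oxalato (C2O4, -2), 1 chloro (Cl, -1). Ligand charge sum = -4.
With Cd in oxidation state +2, the complex ion is [Cd...]^2−.
Charge balance with sodium (+1) requires 1 complex ion per 2 sodium.

Na2[CdBr(C2O4)Cl]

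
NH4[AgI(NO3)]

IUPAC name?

ammonium iodonitratoargentate(I)

The 1 ammonium counter-ion carries a total charge of +1, so each complex ion is 1−.
Ligand charges: 1×nitrato (-1 each), 1×iodo (-1 each); total -2. So Ag + (-2) = 1−, giving Ag = +1.
The complex ion is anionic, so silver takes the -ate form argentate(I).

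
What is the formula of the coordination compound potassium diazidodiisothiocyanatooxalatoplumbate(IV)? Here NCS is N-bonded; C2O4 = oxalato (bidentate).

K2[Pb(C2O4)(N3)2(NCS)2]

Ligands: 2 azido (N3, -1), 2 isothiocyanato (NCS, -1), 1 oxalato (C2O4, -2). Ligand charge sum = -6.
With Pb in oxidation state +4, the complex ion is [Pb...]^2−.
Charge balance with potassium (+1) requires 1 complex ion per 2 potassium.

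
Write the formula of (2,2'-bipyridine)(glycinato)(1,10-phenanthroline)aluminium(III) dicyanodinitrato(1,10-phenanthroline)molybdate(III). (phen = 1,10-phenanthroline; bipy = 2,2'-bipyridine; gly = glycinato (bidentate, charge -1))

[Al(bipy)(gly)(phen)][Mo(CN)2(NO3)2(phen)]2

Cation [Al…]: ligand charges -1, Al(III) ⇒ ion charge 2+.
Anion [Mo…]: ligand charges -4, Mo(III) ⇒ ion charge 1−.
One 2+ cation requires 2 of the 1− anion.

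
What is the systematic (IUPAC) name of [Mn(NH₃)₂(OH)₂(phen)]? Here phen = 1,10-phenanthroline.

There is no counter-ion, so the complex is neutral overall.
Ligand charges: 1×1,10-phenanthroline (neutral), 2×ammine (neutral), 2×hydroxo (-1 each); total -2. So Mn + (-2) = 0, giving Mn = +2.
Ligands are named alphabetically: ammine before hydroxo before phenanthroline.

diamminedihydroxo(1,10-phenanthroline)manganese(II)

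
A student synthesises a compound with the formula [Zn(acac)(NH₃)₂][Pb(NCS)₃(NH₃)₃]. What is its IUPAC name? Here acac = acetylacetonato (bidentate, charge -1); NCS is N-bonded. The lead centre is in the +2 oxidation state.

(acetylacetonato)diamminezinc(II) triamminetriisothiocyanatoplumbate(II)

Pb is given as +2; the anion's ligand charges sum to -3, so the complex anion is 1−.
A 1:1 salt means the cation carries the equal and opposite charge, 1+.
Cation: ligand charges sum to -1; for the ion to be 1+, Zn = +2.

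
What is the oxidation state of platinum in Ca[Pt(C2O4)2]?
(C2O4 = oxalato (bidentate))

+2

1 calcium outside the brackets (+2 each) → the complex ion is 2−.
Ligand charges: 2×C2O4 = -4; sum -4.
Pt + (-4) = 2− ⇒ Pt is +2.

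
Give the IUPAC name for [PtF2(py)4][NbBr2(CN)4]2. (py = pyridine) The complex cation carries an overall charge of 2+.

The complex cation is given as 2+; its ligand charges sum to -2, so Pt = +4.
With 2 anions per cation, each anion must be 2/2 = 1−.
Anion: ligand charges sum to -6; for the ion to be 1−, Nb = +5.

difluorotetrakis(pyridine)platinum(IV) dibromotetracyanoniobate(V)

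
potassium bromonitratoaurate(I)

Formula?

Ligands: 1 nitrato (NO3, -1), 1 bromo (Br, -1). Ligand charge sum = -2.
With Au in oxidation state +1, the complex ion is [Au...]^1−.
Charge balance with potassium (+1) requires 1 complex ion per 1 potassium.

K[AuBr(NO3)]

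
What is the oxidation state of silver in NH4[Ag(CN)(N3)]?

+1

1 ammonium outside the brackets (+1 each) → the complex ion is 1−.
Ligand charges: 1×CN = -1; 1×N3 = -1; sum -2.
Ag + (-2) = 1− ⇒ Ag is +1.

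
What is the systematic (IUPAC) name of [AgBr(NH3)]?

amminebromosilver(I)

There is no counter-ion, so the complex is neutral overall.
Ligand charges: 1×bromo (-1 each), 1×ammine (neutral); total -1. So Ag + (-1) = 0, giving Ag = +1.
Ligands are named alphabetically: ammine before bromo.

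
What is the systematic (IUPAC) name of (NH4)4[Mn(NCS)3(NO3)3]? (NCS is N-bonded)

ammonium triisothiocyanatotrinitratomanganate(II)

The 4 ammonium counter-ions carry a total charge of +4, so each complex ion is 4−.
Ligand charges: 3×nitrato (-1 each), 3×isothiocyanato (-1 each); total -6. So Mn + (-6) = 4−, giving Mn = +2.
The complex ion is anionic, so manganese takes the -ate form manganate(II).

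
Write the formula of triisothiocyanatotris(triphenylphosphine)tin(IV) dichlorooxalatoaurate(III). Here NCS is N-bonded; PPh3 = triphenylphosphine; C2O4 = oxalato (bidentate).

Cation [Sn…]: ligand charges -3, Sn(IV) ⇒ ion charge 1+.
Anion [Au…]: ligand charges -4, Au(III) ⇒ ion charge 1−.

[Sn(NCS)3(PPh3)3][Au(C2O4)Cl2]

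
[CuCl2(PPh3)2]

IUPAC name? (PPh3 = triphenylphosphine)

dichlorobis(triphenylphosphine)copper(II)

There is no counter-ion, so the complex is neutral overall.
Ligand charges: 2×chloro (-1 each), 2×triphenylphosphine (neutral); total -2. So Cu + (-2) = 0, giving Cu = +2.
Ligands are named alphabetically: chloro before triphenylphosphine.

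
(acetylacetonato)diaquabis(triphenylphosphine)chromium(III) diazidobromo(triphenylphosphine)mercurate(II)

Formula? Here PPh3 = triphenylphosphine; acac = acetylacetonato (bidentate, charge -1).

Cation [Cr…]: ligand charges -1, Cr(III) ⇒ ion charge 2+.
Anion [Hg…]: ligand charges -3, Hg(II) ⇒ ion charge 1−.
One 2+ cation requires 2 of the 1− anion.

[Cr(acac)(H2O)2(PPh3)2][HgBr(N3)2(PPh3)]2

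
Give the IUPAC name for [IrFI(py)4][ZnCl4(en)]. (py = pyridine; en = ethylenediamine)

Zinc is always +2 in its complexes; the anion's ligand charges sum to -4, so the complex anion is 2−.
A 1:1 salt means the cation carries the equal and opposite charge, 2+.
Cation: ligand charges sum to -2; for the ion to be 2+, Ir = +4.

fluoroiodotetrakis(pyridine)iridium(IV) tetrachloro(ethylenediamine)zincate(II)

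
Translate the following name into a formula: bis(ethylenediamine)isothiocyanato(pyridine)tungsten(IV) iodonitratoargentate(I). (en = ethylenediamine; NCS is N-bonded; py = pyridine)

Cation [W…]: ligand charges -1, W(IV) ⇒ ion charge 3+.
Anion [Ag…]: ligand charges -2, Ag(I) ⇒ ion charge 1−.

[W(en)2(NCS)(py)][AgI(NO3)]3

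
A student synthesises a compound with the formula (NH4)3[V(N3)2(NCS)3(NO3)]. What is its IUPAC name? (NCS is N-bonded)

The 3 ammonium counter-ions carry a total charge of +3, so each complex ion is 3−.
Ligand charges: 1×nitrato (-1 each), 2×azido (-1 each), 3×isothiocyanato (-1 each); total -6. So V + (-6) = 3−, giving V = +3.
Ligands are named alphabetically: azido before isothiocyanato before nitrato.
The complex ion is anionic, so vanadium takes the -ate form vanadate(III).

ammonium diazidotriisothiocyanatonitratovanadate(III)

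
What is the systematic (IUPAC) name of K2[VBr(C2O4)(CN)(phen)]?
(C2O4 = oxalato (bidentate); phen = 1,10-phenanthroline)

potassium bromocyanooxalato(1,10-phenanthroline)vanadate(II)

The 2 potassium counter-ions carry a total charge of +2, so each complex ion is 2−.
Ligand charges: 1×cyano (-1 each), 1×oxalato (-2 each), 1×bromo (-1 each), 1×1,10-phenanthroline (neutral); total -4. So V + (-4) = 2−, giving V = +2.
The complex ion is anionic, so vanadium takes the -ate form vanadate(II).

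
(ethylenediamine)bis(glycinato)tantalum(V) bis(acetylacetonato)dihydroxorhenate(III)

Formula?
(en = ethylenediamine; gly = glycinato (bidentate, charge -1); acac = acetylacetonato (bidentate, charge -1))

Cation [Ta…]: ligand charges -2, Ta(V) ⇒ ion charge 3+.
Anion [Re…]: ligand charges -4, Re(III) ⇒ ion charge 1−.
One 3+ cation requires 3 of the 1− anion.

[Ta(en)(gly)2][Re(acac)2(OH)2]3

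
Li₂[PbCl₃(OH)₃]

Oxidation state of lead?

+4

2 lithium outside the brackets (+1 each) → the complex ion is 2−.
Ligand charges: 3×Cl = -3; 3×OH = -3; sum -6.
Pb + (-6) = 2− ⇒ Pb is +4.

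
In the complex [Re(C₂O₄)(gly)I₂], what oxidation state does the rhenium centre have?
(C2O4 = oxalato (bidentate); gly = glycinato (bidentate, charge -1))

+5

No counter-ion: the bracketed complex is neutral.
Ligand charges: 2×I = -2; 1×C2O4 = -2; 1×gly = -1; sum -5.
Re + (-5) = 0 ⇒ Re is +5.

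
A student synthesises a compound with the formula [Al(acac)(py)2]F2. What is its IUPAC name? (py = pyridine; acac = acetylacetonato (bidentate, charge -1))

(acetylacetonato)bis(pyridine)aluminium(III) fluoride

The 2 fluoride counter-ions carry a total charge of -2, so each complex ion is 2+.
Ligand charges: 2×pyridine (neutral), 1×acetylacetonato (-1 each); total -1. So Al + (-1) = 2+, giving Al = +3.
Ligands are named alphabetically: acetylacetonato before pyridine.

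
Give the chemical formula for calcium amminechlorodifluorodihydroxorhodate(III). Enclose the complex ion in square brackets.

Ligands: 2 hydroxo (OH, -1), 1 chloro (Cl, -1), 1 ammine (NH3, neutral), 2 fluoro (F, -1). Ligand charge sum = -5.
With Rh in oxidation state +3, the complex ion is [Rh...]^2−.
Charge balance with calcium (+2) requires 1 complex ion per 1 calcium.

Ca[RhClF2(NH3)(OH)2]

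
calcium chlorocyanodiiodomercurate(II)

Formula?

Ca[HgCl(CN)I2]

Ligands: 2 iodo (I, -1), 1 chloro (Cl, -1), 1 cyano (CN, -1). Ligand charge sum = -4.
With Hg in oxidation state +2, the complex ion is [Hg...]^2−.
Charge balance with calcium (+2) requires 1 complex ion per 1 calcium.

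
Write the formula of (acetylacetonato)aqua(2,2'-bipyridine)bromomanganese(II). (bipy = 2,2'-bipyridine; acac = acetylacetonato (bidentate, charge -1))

Ligands: 1 2,2'-bipyridine (bipy, neutral), 1 aqua (H2O, neutral), 1 bromo (Br, -1), 1 acetylacetonato (acac, -1). Ligand charge sum = -2.
With Mn in oxidation state +2, the complex ion is [Mn...].

[Mn(acac)(bipy)Br(H2O)]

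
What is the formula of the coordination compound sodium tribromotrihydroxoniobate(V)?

Ligands: 3 hydroxo (OH, -1), 3 bromo (Br, -1). Ligand charge sum = -6.
With Nb in oxidation state +5, the complex ion is [Nb...]^1−.
Charge balance with sodium (+1) requires 1 complex ion per 1 sodium.

Na[NbBr3(OH)3]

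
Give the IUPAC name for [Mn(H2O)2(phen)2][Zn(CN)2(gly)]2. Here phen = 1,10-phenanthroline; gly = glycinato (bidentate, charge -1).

diaquabis(1,10-phenanthroline)manganese(II) dicyano(glycinato)zincate(II)

Both ions are complex: the cation is named first with the plain metal name, the anion second with the -ate form; each ion's ligands are alphabetised independently.
Zinc is always +2 in its complexes; the anion's ligand charges sum to -3, so the complex anion is 1−.
With 2 anions per cation, the cation must be 2×1 = 2+.
Cation: ligand charges sum to 0; for the ion to be 2+, Mn = +2.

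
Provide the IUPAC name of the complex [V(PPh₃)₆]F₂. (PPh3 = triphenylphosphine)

The 2 fluoride counter-ions carry a total charge of -2, so each complex ion is 2+.
Ligand charges: 6×triphenylphosphine (neutral); total 0. So V + (0) = 2+, giving V = +2.

hexakis(triphenylphosphine)vanadium(II) fluoride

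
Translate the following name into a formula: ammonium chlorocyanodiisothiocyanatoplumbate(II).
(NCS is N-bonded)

(NH4)2[PbCl(CN)(NCS)2]

Ligands: 2 isothiocyanato (NCS, -1), 1 chloro (Cl, -1), 1 cyano (CN, -1). Ligand charge sum = -4.
Charge balance with ammonium (+1) requires 1 complex ion per 2 ammonium.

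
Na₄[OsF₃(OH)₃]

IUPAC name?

sodium trifluorotrihydroxoosmate(II)

The 4 sodium counter-ions carry a total charge of +4, so each complex ion is 4−.
Ligand charges: 3×hydroxo (-1 each), 3×fluoro (-1 each); total -6. So Os + (-6) = 4−, giving Os = +2.
Ligands are named alphabetically: fluoro before hydroxo.
The complex ion is anionic, so osmium takes the -ate form osmate(II).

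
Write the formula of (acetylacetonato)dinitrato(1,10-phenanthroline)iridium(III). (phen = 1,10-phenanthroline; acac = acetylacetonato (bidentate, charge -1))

Ligands: 2 nitrato (NO3, -1), 1 1,10-phenanthroline (phen, neutral), 1 acetylacetonato (acac, -1). Ligand charge sum = -3.
With Ir in oxidation state +3, the complex ion is [Ir...].

[Ir(acac)(NO3)2(phen)]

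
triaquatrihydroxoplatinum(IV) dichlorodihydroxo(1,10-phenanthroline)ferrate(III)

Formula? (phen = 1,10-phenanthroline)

[Pt(H2O)3(OH)3][FeCl2(OH)2(phen)]

Cation [Pt…]: ligand charges -3, Pt(IV) ⇒ ion charge 1+.
Anion [Fe…]: ligand charges -4, Fe(III) ⇒ ion charge 1−.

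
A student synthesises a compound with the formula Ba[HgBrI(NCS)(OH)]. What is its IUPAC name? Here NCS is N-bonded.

barium bromohydroxoiodoisothiocyanatomercurate(II)

The 1 barium counter-ion carries a total charge of +2, so each complex ion is 2−.
Ligand charges: 1×isothiocyanato (-1 each), 1×hydroxo (-1 each), 1×iodo (-1 each), 1×bromo (-1 each); total -4. So Hg + (-4) = 2−, giving Hg = +2.
Ligands are named alphabetically: bromo before hydroxo before iodo before isothiocyanato.
The complex ion is anionic, so mercury takes the -ate form mercurate(II).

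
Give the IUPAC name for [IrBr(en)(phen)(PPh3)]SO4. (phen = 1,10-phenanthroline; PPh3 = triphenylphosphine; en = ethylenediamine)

bromo(ethylenediamine)(1,10-phenanthroline)(triphenylphosphine)iridium(III) sulfate

The 1 sulfate counter-ion carries a total charge of -2, so each complex ion is 2+.
Ligand charges: 1×bromo (-1 each), 1×1,10-phenanthroline (neutral), 1×triphenylphosphine (neutral), 1×ethylenediamine (neutral); total -1. So Ir + (-1) = 2+, giving Ir = +3.
Ligands are named alphabetically: bromo before ethylenediamine before phenanthroline before triphenylphosphine.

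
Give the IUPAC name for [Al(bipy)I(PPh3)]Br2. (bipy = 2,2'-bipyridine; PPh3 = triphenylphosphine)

(2,2'-bipyridine)iodo(triphenylphosphine)aluminium(III) bromide

The 2 bromide counter-ions carry a total charge of -2, so each complex ion is 2+.
Ligand charges: 1×2,2'-bipyridine (neutral), 1×triphenylphosphine (neutral), 1×iodo (-1 each); total -1. So Al + (-1) = 2+, giving Al = +3.
Ligands are named alphabetically: bipyridine before iodo before triphenylphosphine.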